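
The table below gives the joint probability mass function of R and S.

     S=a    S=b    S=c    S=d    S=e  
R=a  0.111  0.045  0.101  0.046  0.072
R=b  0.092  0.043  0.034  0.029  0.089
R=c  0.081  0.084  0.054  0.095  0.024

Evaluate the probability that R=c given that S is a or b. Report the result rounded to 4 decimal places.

P(S=a) = 0.111 + 0.092 + 0.081 = 0.284.
P(S=b) = 0.045 + 0.043 + 0.084 = 0.172.
P(S ∈ {a, b}) = 0.284 + 0.172 = 0.456; P(R=c, S ∈ {a, b}) = 0.081 + 0.084 = 0.165.
P(R=c | S ∈ {a, b}) = 0.165/0.456 = 0.3618.

0.3618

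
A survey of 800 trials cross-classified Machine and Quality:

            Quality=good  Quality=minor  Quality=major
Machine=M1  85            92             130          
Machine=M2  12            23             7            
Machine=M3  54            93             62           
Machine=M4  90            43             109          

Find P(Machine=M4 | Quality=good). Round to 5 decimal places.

Total with Quality=good: 85 + 12 + 54 + 90 = 241.
P(Machine=M4 | Quality=good) = 90/241 = 0.37344.

0.37344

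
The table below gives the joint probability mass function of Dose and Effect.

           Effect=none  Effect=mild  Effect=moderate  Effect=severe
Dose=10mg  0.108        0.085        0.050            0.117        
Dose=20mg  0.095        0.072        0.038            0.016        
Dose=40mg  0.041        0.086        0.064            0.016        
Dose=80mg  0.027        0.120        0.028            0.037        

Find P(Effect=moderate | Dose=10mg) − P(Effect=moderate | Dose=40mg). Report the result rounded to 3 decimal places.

P(Dose=10mg) = 0.108 + 0.085 + 0.050 + 0.117 = 0.360; P(Effect=moderate | Dose=10mg) = 0.050/0.360 = 0.1389.
P(Dose=40mg) = 0.041 + 0.086 + 0.064 + 0.016 = 0.207; P(Effect=moderate | Dose=40mg) = 0.064/0.207 = 0.3092.
Difference = -0.170.

-0.170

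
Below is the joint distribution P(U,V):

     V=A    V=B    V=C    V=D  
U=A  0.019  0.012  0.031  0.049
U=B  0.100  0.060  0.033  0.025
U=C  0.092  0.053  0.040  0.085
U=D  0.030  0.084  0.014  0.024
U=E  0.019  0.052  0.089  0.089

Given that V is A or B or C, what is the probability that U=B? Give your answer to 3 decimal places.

P(V=A) = 0.019 + 0.100 + 0.092 + 0.030 + 0.019 = 0.260.
P(V=B) = 0.012 + 0.060 + 0.053 + 0.084 + 0.052 = 0.261.
P(V=C) = 0.031 + 0.033 + 0.040 + 0.014 + 0.089 = 0.207.
P(V ∈ {A, B, C}) = 0.260 + 0.261 + 0.207 = 0.728; P(U=B, V ∈ {A, B, C}) = 0.100 + 0.060 + 0.033 = 0.193.
P(U=B | V ∈ {A, B, C}) = 0.193/0.728 = 0.265.

0.265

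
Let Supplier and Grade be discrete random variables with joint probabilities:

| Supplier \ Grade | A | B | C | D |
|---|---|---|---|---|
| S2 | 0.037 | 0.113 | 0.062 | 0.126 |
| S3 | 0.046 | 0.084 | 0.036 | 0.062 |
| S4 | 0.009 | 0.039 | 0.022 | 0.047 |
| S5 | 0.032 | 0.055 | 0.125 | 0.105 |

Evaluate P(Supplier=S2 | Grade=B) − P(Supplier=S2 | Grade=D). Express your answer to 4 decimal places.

P(Grade=B) = 0.113 + 0.084 + 0.039 + 0.055 = 0.291; P(Supplier=S2 | Grade=B) = 0.113/0.291 = 0.38832.
P(Grade=D) = 0.126 + 0.062 + 0.047 + 0.105 = 0.340; P(Supplier=S2 | Grade=D) = 0.126/0.340 = 0.37059.
Difference = 0.0177.

0.0177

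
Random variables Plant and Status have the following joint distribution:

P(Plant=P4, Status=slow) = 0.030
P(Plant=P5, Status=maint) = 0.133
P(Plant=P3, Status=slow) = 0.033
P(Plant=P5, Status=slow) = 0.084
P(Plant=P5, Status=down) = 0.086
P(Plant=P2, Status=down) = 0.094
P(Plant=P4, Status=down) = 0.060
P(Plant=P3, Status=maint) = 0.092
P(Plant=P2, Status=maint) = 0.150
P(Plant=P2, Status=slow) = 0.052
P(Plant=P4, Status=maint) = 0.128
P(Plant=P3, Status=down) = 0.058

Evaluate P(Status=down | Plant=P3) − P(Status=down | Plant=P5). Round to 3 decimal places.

0.033

P(Plant=P3) = 0.033 + 0.058 + 0.092 = 0.183; P(Status=down | Plant=P3) = 0.058/0.183 = 0.3169.
P(Plant=P5) = 0.084 + 0.086 + 0.133 = 0.303; P(Status=down | Plant=P5) = 0.086/0.303 = 0.2838.
Difference = 0.033.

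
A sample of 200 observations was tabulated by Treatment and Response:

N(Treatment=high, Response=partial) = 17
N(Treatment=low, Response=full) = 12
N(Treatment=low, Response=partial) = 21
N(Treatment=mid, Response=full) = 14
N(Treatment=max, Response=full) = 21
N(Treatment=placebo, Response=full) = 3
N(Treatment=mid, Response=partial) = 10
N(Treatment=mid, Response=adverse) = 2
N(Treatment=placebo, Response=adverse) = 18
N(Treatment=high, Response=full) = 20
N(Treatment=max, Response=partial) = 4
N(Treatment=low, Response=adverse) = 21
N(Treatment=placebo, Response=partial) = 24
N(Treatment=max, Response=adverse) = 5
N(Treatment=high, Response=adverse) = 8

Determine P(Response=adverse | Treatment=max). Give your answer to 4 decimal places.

Total with Treatment=max: 4 + 21 + 5 = 30.
P(Response=adverse | Treatment=max) = 5/30 = 0.1667.

0.1667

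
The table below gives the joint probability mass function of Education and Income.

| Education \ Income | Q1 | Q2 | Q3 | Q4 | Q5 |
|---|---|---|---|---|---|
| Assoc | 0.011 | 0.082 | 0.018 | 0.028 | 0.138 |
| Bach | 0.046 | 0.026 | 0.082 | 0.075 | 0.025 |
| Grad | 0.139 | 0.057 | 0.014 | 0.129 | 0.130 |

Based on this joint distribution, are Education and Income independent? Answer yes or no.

P(Education=Assoc) = 0.277 and P(Income=Q5) = 0.293, so their product is 0.08116, but P(Education=Assoc, Income=Q5) = 0.138. Since these differ, Education and Income are not independent.

no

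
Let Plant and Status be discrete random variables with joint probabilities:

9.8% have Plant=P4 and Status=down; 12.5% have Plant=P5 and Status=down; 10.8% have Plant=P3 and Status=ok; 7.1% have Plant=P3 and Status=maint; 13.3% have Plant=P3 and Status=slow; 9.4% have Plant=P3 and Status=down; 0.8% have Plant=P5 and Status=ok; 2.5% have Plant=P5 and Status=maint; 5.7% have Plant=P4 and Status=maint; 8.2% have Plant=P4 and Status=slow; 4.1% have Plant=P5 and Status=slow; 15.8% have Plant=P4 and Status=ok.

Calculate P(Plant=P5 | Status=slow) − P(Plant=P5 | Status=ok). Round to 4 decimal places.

0.1310

P(Status=slow) = 0.133 + 0.082 + 0.041 = 0.256; P(Plant=P5 | Status=slow) = 0.041/0.256 = 0.16016.
P(Status=ok) = 0.108 + 0.158 + 0.008 = 0.274; P(Plant=P5 | Status=ok) = 0.008/0.274 = 0.02920.
Difference = 0.1310.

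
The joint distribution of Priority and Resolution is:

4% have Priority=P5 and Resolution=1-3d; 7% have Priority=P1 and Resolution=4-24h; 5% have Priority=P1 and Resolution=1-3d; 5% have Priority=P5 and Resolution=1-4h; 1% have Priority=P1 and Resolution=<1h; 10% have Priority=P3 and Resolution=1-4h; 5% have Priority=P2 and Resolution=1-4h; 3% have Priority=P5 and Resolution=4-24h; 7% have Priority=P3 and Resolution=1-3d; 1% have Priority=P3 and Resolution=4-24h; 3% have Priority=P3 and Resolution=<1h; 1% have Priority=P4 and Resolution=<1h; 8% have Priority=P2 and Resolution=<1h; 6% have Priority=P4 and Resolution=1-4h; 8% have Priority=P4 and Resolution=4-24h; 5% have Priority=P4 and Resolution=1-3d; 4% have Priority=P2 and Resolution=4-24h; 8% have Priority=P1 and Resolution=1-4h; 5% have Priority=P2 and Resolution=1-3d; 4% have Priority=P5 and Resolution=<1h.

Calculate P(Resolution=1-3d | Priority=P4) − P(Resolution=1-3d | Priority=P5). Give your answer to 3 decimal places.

0.000

P(Priority=P4) = 0.01 + 0.06 + 0.08 + 0.05 = 0.20; P(Resolution=1-3d | Priority=P4) = 0.05/0.20 = 0.2500.
P(Priority=P5) = 0.04 + 0.05 + 0.03 + 0.04 = 0.16; P(Resolution=1-3d | Priority=P5) = 0.04/0.16 = 0.2500.
Difference = 0.000.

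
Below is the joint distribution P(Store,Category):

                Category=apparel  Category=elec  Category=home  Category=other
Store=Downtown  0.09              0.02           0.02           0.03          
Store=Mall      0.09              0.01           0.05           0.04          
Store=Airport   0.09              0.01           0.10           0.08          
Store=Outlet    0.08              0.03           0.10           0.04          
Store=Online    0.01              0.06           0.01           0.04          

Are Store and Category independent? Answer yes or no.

no

P(Store=Online) = 0.12 and P(Category=elec) = 0.13, so their product is 0.0156, but P(Store=Online, Category=elec) = 0.06. Since these differ, Store and Category are not independent.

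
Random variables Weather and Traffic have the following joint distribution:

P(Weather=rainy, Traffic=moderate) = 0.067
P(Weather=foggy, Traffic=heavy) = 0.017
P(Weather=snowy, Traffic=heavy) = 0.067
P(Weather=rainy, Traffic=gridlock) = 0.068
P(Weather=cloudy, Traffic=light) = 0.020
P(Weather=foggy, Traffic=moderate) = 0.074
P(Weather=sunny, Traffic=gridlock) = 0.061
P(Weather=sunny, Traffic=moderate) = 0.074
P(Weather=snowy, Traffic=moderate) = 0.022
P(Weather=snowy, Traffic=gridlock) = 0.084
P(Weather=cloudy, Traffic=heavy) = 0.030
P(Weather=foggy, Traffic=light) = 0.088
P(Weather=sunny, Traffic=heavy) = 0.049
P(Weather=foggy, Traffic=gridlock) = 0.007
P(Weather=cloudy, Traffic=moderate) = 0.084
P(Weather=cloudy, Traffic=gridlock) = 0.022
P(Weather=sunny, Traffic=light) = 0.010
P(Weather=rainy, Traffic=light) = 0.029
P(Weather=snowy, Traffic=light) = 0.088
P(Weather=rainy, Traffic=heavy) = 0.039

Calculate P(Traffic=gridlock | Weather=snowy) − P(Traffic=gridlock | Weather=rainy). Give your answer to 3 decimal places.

P(Weather=snowy) = 0.088 + 0.022 + 0.067 + 0.084 = 0.261; P(Traffic=gridlock | Weather=snowy) = 0.084/0.261 = 0.3218.
P(Weather=rainy) = 0.029 + 0.067 + 0.039 + 0.068 = 0.203; P(Traffic=gridlock | Weather=rainy) = 0.068/0.203 = 0.3350.
Difference = -0.013.

-0.013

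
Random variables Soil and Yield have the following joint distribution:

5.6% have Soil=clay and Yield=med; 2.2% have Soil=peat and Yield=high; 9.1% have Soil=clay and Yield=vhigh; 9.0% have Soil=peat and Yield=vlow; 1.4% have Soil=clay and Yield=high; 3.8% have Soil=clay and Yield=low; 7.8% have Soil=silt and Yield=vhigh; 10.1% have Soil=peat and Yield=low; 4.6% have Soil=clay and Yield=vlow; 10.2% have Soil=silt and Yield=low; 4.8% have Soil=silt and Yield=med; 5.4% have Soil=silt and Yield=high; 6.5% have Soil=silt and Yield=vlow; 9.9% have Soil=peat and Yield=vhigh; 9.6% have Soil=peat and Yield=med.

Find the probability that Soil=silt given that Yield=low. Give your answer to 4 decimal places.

P(Yield=low) = 0.038 + 0.102 + 0.101 = 0.241.
P(Soil=silt | Yield=low) = 0.102/0.241 = 0.4232.

0.4232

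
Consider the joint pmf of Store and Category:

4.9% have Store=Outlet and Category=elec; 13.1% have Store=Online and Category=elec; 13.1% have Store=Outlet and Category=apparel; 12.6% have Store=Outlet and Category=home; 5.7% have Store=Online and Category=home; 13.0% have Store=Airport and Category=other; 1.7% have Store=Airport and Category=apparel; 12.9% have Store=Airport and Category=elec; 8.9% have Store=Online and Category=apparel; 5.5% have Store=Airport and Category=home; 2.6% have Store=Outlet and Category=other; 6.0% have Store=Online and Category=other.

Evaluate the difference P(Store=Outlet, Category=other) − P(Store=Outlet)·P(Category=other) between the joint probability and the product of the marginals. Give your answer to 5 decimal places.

P(Store=Outlet) = 0.131 + 0.049 + 0.126 + 0.026 = 0.332.
P(Category=other) = 0.130 + 0.026 + 0.060 = 0.216.
P(Store=Outlet, Category=other) − P(Store=Outlet)P(Category=other) = 0.026 − 0.332×0.216 = -0.04571.

-0.04571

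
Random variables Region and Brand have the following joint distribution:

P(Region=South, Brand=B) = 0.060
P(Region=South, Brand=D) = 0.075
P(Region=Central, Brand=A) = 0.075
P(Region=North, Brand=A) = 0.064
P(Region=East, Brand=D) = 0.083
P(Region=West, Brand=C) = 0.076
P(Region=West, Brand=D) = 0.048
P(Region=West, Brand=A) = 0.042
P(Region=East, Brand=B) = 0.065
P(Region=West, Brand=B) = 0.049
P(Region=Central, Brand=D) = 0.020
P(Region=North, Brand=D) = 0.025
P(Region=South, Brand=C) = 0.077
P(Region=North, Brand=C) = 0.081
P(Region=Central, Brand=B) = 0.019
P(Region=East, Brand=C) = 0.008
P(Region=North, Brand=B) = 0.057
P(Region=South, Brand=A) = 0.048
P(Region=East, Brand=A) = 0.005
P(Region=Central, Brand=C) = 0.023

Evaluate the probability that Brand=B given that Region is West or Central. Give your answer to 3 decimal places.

P(Region=West) = 0.042 + 0.049 + 0.076 + 0.048 = 0.215.
P(Region=Central) = 0.075 + 0.019 + 0.023 + 0.020 = 0.137.
P(Region ∈ {West, Central}) = 0.215 + 0.137 = 0.352; P(Brand=B, Region ∈ {West, Central}) = 0.049 + 0.019 = 0.068.
P(Brand=B | Region ∈ {West, Central}) = 0.068/0.352 = 0.193.

0.193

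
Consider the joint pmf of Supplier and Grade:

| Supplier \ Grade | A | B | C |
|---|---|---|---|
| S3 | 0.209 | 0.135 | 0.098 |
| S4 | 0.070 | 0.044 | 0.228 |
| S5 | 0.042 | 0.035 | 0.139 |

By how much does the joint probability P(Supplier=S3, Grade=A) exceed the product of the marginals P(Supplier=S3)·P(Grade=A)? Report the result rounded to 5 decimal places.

0.06712

P(Supplier=S3) = 0.209 + 0.135 + 0.098 = 0.442.
P(Grade=A) = 0.209 + 0.070 + 0.042 = 0.321.
P(Supplier=S3, Grade=A) − P(Supplier=S3)P(Grade=A) = 0.209 − 0.442×0.321 = 0.06712.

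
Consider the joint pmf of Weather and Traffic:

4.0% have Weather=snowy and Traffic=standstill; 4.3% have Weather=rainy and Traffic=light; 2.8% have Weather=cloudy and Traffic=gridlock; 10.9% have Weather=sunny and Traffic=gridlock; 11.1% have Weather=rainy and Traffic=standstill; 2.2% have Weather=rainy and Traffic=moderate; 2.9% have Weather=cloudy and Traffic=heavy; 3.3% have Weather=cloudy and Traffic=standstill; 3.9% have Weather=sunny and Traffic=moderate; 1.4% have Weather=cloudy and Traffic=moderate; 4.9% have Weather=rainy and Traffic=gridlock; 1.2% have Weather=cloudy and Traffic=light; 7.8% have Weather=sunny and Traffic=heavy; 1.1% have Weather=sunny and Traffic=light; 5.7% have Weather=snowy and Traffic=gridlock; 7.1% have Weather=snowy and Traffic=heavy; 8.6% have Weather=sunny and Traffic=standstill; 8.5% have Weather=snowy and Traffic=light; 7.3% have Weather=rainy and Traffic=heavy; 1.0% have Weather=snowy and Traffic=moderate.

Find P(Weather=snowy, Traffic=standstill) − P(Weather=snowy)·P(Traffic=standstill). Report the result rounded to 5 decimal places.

P(Weather=snowy) = 0.085 + 0.010 + 0.071 + 0.057 + 0.040 = 0.263.
P(Traffic=standstill) = 0.086 + 0.033 + 0.111 + 0.040 = 0.270.
P(Weather=snowy, Traffic=standstill) − P(Weather=snowy)P(Traffic=standstill) = 0.040 − 0.263×0.270 = -0.03101.

-0.03101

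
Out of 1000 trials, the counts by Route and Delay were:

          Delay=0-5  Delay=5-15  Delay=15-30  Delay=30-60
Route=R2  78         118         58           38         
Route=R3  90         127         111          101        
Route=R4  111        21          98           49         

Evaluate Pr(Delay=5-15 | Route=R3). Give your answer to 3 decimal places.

Total with Route=R3: 90 + 127 + 111 + 101 = 429.
P(Delay=5-15 | Route=R3) = 127/429 = 0.296.

0.296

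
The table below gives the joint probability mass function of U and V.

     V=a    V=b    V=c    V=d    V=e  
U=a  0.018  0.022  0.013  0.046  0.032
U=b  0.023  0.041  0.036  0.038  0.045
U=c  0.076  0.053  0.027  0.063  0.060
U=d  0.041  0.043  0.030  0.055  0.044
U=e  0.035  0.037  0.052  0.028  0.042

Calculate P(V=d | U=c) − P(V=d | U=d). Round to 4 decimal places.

-0.0324

P(U=c) = 0.076 + 0.053 + 0.027 + 0.063 + 0.060 = 0.279; P(V=d | U=c) = 0.063/0.279 = 0.22581.
P(U=d) = 0.041 + 0.043 + 0.030 + 0.055 + 0.044 = 0.213; P(V=d | U=d) = 0.055/0.213 = 0.25822.
Difference = -0.0324.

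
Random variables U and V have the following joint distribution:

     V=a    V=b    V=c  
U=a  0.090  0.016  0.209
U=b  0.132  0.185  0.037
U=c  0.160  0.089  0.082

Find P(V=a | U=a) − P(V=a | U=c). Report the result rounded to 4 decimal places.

P(U=a) = 0.090 + 0.016 + 0.209 = 0.315; P(V=a | U=a) = 0.090/0.315 = 0.28571.
P(U=c) = 0.160 + 0.089 + 0.082 = 0.331; P(V=a | U=c) = 0.160/0.331 = 0.48338.
Difference = -0.1977.

-0.1977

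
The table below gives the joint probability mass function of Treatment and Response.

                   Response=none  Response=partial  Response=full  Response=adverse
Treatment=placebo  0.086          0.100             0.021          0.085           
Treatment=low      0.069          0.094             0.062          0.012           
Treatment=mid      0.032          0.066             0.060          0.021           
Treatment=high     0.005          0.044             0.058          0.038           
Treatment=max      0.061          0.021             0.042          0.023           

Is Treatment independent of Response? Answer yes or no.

P(Treatment=placebo) = 0.292 and P(Response=full) = 0.243, so their product is 0.07096, but P(Treatment=placebo, Response=full) = 0.021. Since these differ, Treatment and Response are not independent.

no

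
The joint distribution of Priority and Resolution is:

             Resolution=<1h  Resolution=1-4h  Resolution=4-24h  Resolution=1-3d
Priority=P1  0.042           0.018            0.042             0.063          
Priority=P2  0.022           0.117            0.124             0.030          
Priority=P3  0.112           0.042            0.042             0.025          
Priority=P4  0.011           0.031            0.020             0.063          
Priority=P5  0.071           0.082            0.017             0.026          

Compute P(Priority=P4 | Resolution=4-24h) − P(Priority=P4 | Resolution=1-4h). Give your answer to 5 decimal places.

-0.02526

P(Resolution=4-24h) = 0.042 + 0.124 + 0.042 + 0.020 + 0.017 = 0.245; P(Priority=P4 | Resolution=4-24h) = 0.020/0.245 = 0.081633.
P(Resolution=1-4h) = 0.018 + 0.117 + 0.042 + 0.031 + 0.082 = 0.290; P(Priority=P4 | Resolution=1-4h) = 0.031/0.290 = 0.106897.
Difference = -0.02526.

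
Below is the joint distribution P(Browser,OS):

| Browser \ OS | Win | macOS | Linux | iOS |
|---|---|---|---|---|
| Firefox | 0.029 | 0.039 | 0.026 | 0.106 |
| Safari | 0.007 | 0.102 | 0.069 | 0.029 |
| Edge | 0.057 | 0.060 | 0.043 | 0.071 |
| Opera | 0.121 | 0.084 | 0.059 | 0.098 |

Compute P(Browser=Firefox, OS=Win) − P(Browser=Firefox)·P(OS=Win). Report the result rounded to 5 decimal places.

P(Browser=Firefox) = 0.029 + 0.039 + 0.026 + 0.106 = 0.200.
P(OS=Win) = 0.029 + 0.007 + 0.057 + 0.121 = 0.214.
P(Browser=Firefox, OS=Win) − P(Browser=Firefox)P(OS=Win) = 0.029 − 0.200×0.214 = -0.01380.

-0.01380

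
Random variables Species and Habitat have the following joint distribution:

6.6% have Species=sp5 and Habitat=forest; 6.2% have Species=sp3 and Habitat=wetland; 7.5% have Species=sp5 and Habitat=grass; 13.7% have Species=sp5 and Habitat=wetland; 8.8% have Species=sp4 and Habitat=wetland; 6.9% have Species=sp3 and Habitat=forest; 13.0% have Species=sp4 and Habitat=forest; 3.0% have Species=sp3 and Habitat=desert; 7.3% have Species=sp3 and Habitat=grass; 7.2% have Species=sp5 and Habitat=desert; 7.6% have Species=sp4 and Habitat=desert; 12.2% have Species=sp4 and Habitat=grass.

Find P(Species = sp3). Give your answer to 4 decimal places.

0.2340

P(Species=sp3) = 0.069 + 0.073 + 0.062 + 0.030 = 0.234.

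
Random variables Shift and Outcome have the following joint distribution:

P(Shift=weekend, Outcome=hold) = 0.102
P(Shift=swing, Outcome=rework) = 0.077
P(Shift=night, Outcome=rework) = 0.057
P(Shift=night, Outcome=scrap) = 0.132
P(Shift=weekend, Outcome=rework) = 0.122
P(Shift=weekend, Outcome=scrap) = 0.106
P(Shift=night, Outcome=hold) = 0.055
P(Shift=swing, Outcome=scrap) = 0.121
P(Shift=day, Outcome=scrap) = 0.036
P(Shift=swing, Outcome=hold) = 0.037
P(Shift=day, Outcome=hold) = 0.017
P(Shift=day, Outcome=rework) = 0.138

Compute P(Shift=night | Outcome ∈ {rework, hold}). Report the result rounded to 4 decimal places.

0.1851

P(Outcome=rework) = 0.138 + 0.077 + 0.057 + 0.122 = 0.394.
P(Outcome=hold) = 0.017 + 0.037 + 0.055 + 0.102 = 0.211.
P(Outcome ∈ {rework, hold}) = 0.394 + 0.211 = 0.605; P(Shift=night, Outcome ∈ {rework, hold}) = 0.057 + 0.055 = 0.112.
P(Shift=night | Outcome ∈ {rework, hold}) = 0.112/0.605 = 0.1851.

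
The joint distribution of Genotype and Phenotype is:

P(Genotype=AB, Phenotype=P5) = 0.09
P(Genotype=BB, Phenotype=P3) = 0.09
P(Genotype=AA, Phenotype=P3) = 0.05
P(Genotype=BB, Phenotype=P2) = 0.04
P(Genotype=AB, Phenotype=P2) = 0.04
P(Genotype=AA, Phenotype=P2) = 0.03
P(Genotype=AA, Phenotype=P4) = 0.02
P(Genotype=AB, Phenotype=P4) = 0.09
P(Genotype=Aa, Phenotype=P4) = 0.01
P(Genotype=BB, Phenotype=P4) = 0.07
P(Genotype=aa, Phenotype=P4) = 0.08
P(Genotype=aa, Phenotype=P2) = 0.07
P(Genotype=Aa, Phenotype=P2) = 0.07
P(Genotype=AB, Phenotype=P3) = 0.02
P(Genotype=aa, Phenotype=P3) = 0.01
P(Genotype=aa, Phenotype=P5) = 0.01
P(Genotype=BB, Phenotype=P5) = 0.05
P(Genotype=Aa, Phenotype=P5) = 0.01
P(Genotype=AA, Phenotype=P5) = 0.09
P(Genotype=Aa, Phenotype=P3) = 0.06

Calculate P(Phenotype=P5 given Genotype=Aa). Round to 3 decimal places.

0.067

P(Genotype=Aa) = 0.07 + 0.06 + 0.01 + 0.01 = 0.15.
P(Phenotype=P5 | Genotype=Aa) = 0.01/0.15 = 0.067.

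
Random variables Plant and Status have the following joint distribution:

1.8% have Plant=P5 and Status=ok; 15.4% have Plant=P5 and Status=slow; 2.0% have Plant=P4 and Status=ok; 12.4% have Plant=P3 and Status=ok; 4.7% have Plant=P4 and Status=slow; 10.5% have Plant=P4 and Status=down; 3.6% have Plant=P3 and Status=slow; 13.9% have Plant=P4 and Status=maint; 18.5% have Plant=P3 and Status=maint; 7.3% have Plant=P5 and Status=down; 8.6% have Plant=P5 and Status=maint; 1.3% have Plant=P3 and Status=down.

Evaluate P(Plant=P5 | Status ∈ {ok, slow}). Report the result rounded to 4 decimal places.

P(Status=ok) = 0.124 + 0.020 + 0.018 = 0.162.
P(Status=slow) = 0.036 + 0.047 + 0.154 = 0.237.
P(Status ∈ {ok, slow}) = 0.162 + 0.237 = 0.399; P(Plant=P5, Status ∈ {ok, slow}) = 0.018 + 0.154 = 0.172.
P(Plant=P5 | Status ∈ {ok, slow}) = 0.172/0.399 = 0.4311.

0.4311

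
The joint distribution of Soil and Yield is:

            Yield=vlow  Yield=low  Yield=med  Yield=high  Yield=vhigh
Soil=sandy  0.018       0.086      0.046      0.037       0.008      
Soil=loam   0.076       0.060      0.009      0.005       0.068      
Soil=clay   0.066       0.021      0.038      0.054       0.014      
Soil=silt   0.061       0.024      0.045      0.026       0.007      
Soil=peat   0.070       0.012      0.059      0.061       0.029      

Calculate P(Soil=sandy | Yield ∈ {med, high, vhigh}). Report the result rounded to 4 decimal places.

P(Yield=med) = 0.046 + 0.009 + 0.038 + 0.045 + 0.059 = 0.197.
P(Yield=high) = 0.037 + 0.005 + 0.054 + 0.026 + 0.061 = 0.183.
P(Yield=vhigh) = 0.008 + 0.068 + 0.014 + 0.007 + 0.029 = 0.126.
P(Yield ∈ {med, high, vhigh}) = 0.197 + 0.183 + 0.126 = 0.506; P(Soil=sandy, Yield ∈ {med, high, vhigh}) = 0.046 + 0.037 + 0.008 = 0.091.
P(Soil=sandy | Yield ∈ {med, high, vhigh}) = 0.091/0.506 = 0.1798.

0.1798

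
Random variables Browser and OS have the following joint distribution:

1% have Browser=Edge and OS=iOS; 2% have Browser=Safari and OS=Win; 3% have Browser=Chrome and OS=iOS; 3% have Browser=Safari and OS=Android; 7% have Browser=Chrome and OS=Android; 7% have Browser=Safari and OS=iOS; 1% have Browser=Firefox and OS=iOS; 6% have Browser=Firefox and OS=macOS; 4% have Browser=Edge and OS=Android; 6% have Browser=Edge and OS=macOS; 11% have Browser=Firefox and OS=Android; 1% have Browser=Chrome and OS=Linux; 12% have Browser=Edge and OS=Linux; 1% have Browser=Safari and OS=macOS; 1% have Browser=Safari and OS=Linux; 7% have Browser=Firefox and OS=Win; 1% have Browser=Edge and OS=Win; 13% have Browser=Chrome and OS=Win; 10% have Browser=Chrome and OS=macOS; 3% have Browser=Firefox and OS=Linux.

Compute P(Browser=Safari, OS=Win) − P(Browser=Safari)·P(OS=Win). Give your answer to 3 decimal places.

P(Browser=Safari) = 0.02 + 0.01 + 0.01 + 0.07 + 0.03 = 0.14.
P(OS=Win) = 0.13 + 0.07 + 0.02 + 0.01 = 0.23.
P(Browser=Safari, OS=Win) − P(Browser=Safari)P(OS=Win) = 0.02 − 0.14×0.23 = -0.012.

-0.012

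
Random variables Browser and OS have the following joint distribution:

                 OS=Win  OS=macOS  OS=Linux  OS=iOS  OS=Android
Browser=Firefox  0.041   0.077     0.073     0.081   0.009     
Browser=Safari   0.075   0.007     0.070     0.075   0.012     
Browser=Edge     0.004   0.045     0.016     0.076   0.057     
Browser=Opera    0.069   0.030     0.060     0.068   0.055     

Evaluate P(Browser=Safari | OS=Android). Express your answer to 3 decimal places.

0.090

P(OS=Android) = 0.009 + 0.012 + 0.057 + 0.055 = 0.133.
P(Browser=Safari | OS=Android) = 0.012/0.133 = 0.090.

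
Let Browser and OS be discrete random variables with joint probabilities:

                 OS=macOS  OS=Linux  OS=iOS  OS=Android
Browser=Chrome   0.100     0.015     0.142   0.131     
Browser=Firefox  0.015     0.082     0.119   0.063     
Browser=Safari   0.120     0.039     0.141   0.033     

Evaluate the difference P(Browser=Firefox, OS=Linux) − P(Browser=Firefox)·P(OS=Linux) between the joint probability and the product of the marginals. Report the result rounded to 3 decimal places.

P(Browser=Firefox) = 0.015 + 0.082 + 0.119 + 0.063 = 0.279.
P(OS=Linux) = 0.015 + 0.082 + 0.039 = 0.136.
P(Browser=Firefox, OS=Linux) − P(Browser=Firefox)P(OS=Linux) = 0.082 − 0.279×0.136 = 0.044.

0.044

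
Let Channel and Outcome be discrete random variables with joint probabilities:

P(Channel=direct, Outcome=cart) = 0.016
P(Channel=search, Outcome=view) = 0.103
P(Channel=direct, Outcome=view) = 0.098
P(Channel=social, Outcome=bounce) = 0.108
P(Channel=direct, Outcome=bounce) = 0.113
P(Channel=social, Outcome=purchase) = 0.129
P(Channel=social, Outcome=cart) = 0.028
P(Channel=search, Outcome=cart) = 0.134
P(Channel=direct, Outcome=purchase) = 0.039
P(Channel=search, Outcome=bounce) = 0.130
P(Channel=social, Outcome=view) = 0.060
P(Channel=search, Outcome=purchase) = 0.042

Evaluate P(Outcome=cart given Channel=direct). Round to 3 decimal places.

0.060

P(Channel=direct) = 0.113 + 0.098 + 0.016 + 0.039 = 0.266.
P(Outcome=cart | Channel=direct) = 0.016/0.266 = 0.060.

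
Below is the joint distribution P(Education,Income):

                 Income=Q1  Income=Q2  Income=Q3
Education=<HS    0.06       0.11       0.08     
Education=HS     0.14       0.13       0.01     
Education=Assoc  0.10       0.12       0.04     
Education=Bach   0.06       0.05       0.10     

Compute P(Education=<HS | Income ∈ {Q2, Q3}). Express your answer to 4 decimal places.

0.2969

P(Income=Q2) = 0.11 + 0.13 + 0.12 + 0.05 = 0.41.
P(Income=Q3) = 0.08 + 0.01 + 0.04 + 0.10 = 0.23.
P(Income ∈ {Q2, Q3}) = 0.41 + 0.23 = 0.64; P(Education=<HS, Income ∈ {Q2, Q3}) = 0.11 + 0.08 = 0.19.
P(Education=<HS | Income ∈ {Q2, Q3}) = 0.19/0.64 = 0.2969.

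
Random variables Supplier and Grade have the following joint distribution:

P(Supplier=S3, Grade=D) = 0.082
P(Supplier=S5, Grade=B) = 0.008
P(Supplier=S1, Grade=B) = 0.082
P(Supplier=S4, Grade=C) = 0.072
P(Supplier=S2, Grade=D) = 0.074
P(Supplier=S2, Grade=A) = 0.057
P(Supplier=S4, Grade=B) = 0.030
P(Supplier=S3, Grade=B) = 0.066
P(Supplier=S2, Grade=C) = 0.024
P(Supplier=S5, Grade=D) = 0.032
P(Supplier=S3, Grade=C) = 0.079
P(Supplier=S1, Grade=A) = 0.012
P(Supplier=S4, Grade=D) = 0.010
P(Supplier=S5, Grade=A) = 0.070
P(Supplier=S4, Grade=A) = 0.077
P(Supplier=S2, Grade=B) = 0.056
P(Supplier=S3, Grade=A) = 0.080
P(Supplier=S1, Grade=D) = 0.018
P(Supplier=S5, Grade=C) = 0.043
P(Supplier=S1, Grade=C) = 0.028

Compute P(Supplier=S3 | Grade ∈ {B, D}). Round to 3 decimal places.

0.323

P(Grade=B) = 0.082 + 0.056 + 0.066 + 0.030 + 0.008 = 0.242.
P(Grade=D) = 0.018 + 0.074 + 0.082 + 0.010 + 0.032 = 0.216.
P(Grade ∈ {B, D}) = 0.242 + 0.216 = 0.458; P(Supplier=S3, Grade ∈ {B, D}) = 0.066 + 0.082 = 0.148.
P(Supplier=S3 | Grade ∈ {B, D}) = 0.148/0.458 = 0.323.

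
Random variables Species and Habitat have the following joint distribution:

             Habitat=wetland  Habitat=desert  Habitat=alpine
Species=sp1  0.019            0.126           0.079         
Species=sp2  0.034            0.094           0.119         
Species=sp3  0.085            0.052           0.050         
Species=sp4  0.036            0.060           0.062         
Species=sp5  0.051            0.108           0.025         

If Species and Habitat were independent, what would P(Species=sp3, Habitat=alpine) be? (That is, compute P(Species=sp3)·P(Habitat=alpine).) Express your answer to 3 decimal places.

0.063

P(Species=sp3) = 0.085 + 0.052 + 0.050 = 0.187.
P(Habitat=alpine) = 0.079 + 0.119 + 0.050 + 0.062 + 0.025 = 0.335.
Product: 0.187 × 0.335 = 0.063.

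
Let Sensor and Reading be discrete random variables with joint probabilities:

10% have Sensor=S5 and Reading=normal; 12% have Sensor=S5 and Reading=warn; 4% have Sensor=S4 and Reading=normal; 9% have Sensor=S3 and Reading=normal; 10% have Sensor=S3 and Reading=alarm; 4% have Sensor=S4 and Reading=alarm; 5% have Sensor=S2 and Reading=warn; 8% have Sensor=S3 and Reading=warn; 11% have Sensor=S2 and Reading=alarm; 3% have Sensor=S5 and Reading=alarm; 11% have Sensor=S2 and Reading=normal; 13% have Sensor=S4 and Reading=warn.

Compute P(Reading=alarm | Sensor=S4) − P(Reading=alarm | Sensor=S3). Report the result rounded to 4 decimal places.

P(Sensor=S4) = 0.04 + 0.13 + 0.04 = 0.21; P(Reading=alarm | Sensor=S4) = 0.04/0.21 = 0.19048.
P(Sensor=S3) = 0.09 + 0.08 + 0.10 = 0.27; P(Reading=alarm | Sensor=S3) = 0.10/0.27 = 0.37037.
Difference = -0.1799.

-0.1799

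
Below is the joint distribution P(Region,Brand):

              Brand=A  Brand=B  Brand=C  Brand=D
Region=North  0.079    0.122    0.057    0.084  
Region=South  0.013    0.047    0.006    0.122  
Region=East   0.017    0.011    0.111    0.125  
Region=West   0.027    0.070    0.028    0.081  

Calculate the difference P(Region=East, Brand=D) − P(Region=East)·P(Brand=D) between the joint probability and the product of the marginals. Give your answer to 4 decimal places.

P(Region=East) = 0.017 + 0.011 + 0.111 + 0.125 = 0.264.
P(Brand=D) = 0.084 + 0.122 + 0.125 + 0.081 = 0.412.
P(Region=East, Brand=D) − P(Region=East)P(Brand=D) = 0.125 − 0.264×0.412 = 0.0162.

0.0162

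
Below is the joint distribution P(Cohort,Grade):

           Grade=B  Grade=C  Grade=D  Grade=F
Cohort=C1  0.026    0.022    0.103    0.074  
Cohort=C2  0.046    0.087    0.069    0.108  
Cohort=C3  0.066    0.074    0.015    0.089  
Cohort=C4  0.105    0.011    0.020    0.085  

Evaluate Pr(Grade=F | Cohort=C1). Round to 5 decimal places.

P(Cohort=C1) = 0.026 + 0.022 + 0.103 + 0.074 = 0.225.
P(Grade=F | Cohort=C1) = 0.074/0.225 = 0.32889.

0.32889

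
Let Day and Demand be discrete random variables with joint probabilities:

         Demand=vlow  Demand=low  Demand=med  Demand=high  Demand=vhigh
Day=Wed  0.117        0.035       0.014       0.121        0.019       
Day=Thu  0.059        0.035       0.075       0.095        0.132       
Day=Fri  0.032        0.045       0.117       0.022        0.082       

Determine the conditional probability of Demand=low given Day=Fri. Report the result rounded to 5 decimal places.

P(Day=Fri) = 0.032 + 0.045 + 0.117 + 0.022 + 0.082 = 0.298.
P(Demand=low | Day=Fri) = 0.045/0.298 = 0.15101.

0.15101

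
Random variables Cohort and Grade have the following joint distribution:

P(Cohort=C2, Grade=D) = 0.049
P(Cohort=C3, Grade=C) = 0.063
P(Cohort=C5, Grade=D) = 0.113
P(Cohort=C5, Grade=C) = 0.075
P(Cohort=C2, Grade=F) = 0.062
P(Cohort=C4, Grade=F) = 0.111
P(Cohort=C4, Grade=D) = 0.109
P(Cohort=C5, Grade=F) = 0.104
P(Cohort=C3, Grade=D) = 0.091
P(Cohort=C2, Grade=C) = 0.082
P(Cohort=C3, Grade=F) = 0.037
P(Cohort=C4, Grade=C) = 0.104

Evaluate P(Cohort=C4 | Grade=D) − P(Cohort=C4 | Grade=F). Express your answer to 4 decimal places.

-0.0524

P(Grade=D) = 0.049 + 0.091 + 0.109 + 0.113 = 0.362; P(Cohort=C4 | Grade=D) = 0.109/0.362 = 0.30110.
P(Grade=F) = 0.062 + 0.037 + 0.111 + 0.104 = 0.314; P(Cohort=C4 | Grade=F) = 0.111/0.314 = 0.35350.
Difference = -0.0524.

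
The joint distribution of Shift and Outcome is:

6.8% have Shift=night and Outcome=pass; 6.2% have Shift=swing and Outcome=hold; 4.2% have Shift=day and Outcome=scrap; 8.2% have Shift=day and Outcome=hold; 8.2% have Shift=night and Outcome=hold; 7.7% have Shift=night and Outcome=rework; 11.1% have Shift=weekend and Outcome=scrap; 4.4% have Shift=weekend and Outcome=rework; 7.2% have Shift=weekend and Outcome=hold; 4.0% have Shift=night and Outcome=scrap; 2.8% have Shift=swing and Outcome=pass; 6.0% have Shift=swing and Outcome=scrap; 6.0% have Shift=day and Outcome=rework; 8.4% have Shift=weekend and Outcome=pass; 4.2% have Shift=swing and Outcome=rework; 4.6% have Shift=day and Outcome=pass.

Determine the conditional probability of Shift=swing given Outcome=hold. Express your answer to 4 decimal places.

P(Outcome=hold) = 0.082 + 0.062 + 0.082 + 0.072 = 0.298.
P(Shift=swing | Outcome=hold) = 0.062/0.298 = 0.2081.

0.2081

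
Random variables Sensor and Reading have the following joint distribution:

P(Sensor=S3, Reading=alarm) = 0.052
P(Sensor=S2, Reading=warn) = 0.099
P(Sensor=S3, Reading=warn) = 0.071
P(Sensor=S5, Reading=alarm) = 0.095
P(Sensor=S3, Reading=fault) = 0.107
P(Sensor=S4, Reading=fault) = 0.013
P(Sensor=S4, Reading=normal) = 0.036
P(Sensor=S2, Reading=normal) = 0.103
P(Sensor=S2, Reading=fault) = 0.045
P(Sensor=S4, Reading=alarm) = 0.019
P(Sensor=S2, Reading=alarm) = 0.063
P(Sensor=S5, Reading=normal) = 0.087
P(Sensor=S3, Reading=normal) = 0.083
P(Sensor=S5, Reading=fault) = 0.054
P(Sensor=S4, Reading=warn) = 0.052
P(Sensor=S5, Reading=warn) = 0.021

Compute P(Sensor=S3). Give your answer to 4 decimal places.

0.3130

P(Sensor=S3) = 0.083 + 0.071 + 0.052 + 0.107 = 0.313.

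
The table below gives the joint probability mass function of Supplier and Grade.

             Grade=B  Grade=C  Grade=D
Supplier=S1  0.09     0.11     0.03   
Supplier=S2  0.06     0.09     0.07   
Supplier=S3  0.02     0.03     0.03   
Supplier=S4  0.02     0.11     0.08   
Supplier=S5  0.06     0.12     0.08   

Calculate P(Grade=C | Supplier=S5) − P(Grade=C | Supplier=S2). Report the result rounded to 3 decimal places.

0.052

P(Supplier=S5) = 0.06 + 0.12 + 0.08 = 0.26; P(Grade=C | Supplier=S5) = 0.12/0.26 = 0.4615.
P(Supplier=S2) = 0.06 + 0.09 + 0.07 = 0.22; P(Grade=C | Supplier=S2) = 0.09/0.22 = 0.4091.
Difference = 0.052.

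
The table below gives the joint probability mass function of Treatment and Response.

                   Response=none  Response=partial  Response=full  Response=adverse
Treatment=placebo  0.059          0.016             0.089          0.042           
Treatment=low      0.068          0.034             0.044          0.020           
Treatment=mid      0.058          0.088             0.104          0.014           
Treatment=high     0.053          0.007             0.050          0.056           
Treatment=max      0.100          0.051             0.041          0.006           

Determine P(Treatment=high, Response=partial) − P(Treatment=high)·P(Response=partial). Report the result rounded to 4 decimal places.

-0.0255

P(Treatment=high) = 0.053 + 0.007 + 0.050 + 0.056 = 0.166.
P(Response=partial) = 0.016 + 0.034 + 0.088 + 0.007 + 0.051 = 0.196.
P(Treatment=high, Response=partial) − P(Treatment=high)P(Response=partial) = 0.007 − 0.166×0.196 = -0.0255.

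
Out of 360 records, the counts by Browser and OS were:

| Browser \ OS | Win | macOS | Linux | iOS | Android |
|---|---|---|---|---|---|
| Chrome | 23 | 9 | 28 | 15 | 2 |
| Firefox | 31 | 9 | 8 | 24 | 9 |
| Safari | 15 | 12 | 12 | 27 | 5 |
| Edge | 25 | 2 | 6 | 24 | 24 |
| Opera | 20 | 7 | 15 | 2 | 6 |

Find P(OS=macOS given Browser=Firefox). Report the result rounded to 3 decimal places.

0.111

Total with Browser=Firefox: 31 + 9 + 8 + 24 + 9 = 81.
P(OS=macOS | Browser=Firefox) = 9/81 = 0.111.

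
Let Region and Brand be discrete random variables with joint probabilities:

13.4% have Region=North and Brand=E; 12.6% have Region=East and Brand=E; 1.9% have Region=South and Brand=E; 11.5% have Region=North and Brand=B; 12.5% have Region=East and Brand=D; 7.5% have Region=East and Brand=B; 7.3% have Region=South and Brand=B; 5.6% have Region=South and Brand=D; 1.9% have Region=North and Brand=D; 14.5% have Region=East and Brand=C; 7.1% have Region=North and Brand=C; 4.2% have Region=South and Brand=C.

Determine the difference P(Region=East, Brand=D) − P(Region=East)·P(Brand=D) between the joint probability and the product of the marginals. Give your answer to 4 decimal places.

0.0308

P(Region=East) = 0.075 + 0.145 + 0.125 + 0.126 = 0.471.
P(Brand=D) = 0.019 + 0.056 + 0.125 = 0.200.
P(Region=East, Brand=D) − P(Region=East)P(Brand=D) = 0.125 − 0.471×0.200 = 0.0308.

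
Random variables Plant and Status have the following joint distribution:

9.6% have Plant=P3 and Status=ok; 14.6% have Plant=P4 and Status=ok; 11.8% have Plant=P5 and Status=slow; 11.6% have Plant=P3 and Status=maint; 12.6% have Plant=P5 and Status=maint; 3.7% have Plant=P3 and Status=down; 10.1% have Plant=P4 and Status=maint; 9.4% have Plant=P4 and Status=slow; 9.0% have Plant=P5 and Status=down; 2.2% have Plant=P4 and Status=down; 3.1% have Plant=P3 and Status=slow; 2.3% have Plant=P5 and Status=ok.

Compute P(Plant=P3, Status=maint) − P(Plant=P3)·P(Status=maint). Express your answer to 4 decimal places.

0.0200

P(Plant=P3) = 0.096 + 0.031 + 0.037 + 0.116 = 0.280.
P(Status=maint) = 0.116 + 0.101 + 0.126 = 0.343.
P(Plant=P3, Status=maint) − P(Plant=P3)P(Status=maint) = 0.116 − 0.280×0.343 = 0.0200.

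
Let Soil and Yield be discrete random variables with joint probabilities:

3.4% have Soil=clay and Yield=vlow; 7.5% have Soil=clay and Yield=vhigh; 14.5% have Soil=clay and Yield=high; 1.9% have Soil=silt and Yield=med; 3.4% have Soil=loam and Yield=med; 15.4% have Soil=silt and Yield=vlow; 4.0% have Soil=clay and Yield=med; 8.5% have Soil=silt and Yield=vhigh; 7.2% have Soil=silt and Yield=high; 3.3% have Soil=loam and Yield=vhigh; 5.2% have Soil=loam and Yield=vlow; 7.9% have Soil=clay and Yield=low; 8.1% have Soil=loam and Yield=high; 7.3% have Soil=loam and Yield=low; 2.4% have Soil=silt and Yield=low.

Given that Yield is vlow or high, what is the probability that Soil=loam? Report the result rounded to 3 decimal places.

P(Yield=vlow) = 0.052 + 0.034 + 0.154 = 0.240.
P(Yield=high) = 0.081 + 0.145 + 0.072 = 0.298.
P(Yield ∈ {vlow, high}) = 0.240 + 0.298 = 0.538; P(Soil=loam, Yield ∈ {vlow, high}) = 0.052 + 0.081 = 0.133.
P(Soil=loam | Yield ∈ {vlow, high}) = 0.133/0.538 = 0.247.

0.247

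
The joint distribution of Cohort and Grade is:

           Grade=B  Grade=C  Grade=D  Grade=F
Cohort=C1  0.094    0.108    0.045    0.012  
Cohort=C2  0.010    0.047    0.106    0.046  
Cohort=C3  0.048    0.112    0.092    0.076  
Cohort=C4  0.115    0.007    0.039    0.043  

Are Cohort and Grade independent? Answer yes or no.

P(Cohort=C4) = 0.204 and P(Grade=B) = 0.267, so their product is 0.05447, but P(Cohort=C4, Grade=B) = 0.115. Since these differ, Cohort and Grade are not independent.

no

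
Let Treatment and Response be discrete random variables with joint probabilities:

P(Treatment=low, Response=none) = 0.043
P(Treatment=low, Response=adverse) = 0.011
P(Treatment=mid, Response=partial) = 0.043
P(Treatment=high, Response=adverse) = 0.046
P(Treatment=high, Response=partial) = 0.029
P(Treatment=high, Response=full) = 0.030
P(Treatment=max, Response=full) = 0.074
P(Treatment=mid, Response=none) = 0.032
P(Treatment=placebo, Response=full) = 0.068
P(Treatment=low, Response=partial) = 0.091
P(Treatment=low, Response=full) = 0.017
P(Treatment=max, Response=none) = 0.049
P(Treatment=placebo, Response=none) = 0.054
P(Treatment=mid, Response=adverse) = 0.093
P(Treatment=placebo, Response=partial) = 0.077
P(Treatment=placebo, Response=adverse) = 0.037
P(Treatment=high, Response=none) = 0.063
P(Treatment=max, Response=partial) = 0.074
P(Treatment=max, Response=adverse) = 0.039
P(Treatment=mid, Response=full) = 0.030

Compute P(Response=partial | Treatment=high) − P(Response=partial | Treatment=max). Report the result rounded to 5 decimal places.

-0.14094

P(Treatment=high) = 0.063 + 0.029 + 0.030 + 0.046 = 0.168; P(Response=partial | Treatment=high) = 0.029/0.168 = 0.172619.
P(Treatment=max) = 0.049 + 0.074 + 0.074 + 0.039 = 0.236; P(Response=partial | Treatment=max) = 0.074/0.236 = 0.313559.
Difference = -0.14094.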